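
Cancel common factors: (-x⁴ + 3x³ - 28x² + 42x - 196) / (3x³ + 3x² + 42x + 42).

(-x² + 3x - 14)/(3x + 3)

Apply the Euclidean algorithm:
  -x⁴ + 3x³ - 28x² + 42x - 196 = (-(1/3)x + 4/3)(3x³ + 3x² + 42x + 42) + (-18x² - 252)
  3x³ + 3x² + 42x + 42 = (-(1/6)x - 1/6)(-18x² - 252) + (0)
Last nonzero remainder: -18x² - 252. Dividing through by -18 gives the monic gcd x² + 14.
Cancel x² + 14 from numerator and denominator to get the reduced form.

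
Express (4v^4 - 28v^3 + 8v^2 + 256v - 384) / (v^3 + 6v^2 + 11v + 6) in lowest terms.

(4v^3 - 40v^2 + 128v - 128)/(v^2 + 3v + 2)

Apply the Euclidean algorithm:
  4v^4 - 28v^3 + 8v^2 + 256v - 384 = (4v - 52)(v^3 + 6v^2 + 11v + 6) + (276v^2 + 804v - 72)
  v^3 + 6v^2 + 11v + 6 = ((1/276)v + 71/6348)(276v^2 + 804v - 72) + ((1200/529)v + 3600/529)
  276v^2 + 804v - 72 = ((12167/100)v - 529/50)((1200/529)v + 3600/529) + (0)
Last nonzero remainder: (1200/529)v + 3600/529. Dividing through by 1200/529 gives the monic gcd v + 3.
Cancel v + 3 from numerator and denominator to get the reduced form.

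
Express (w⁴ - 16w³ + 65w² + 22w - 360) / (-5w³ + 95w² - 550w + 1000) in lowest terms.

Euclidean algorithm in ℚ[w]:
  w⁴ - 16w³ + 65w² + 22w - 360 = (-(1/5)w - 3/5)(-5w³ + 95w² - 550w + 1000) + (12w² - 108w + 240)
  -5w³ + 95w² - 550w + 1000 = (-(5/12)w + 25/6)(12w² - 108w + 240) + (0)
Last nonzero remainder: 12w² - 108w + 240. Dividing through by 12 gives the monic gcd w² - 9w + 20.
Cancel w² - 9w + 20 from numerator and denominator to get the reduced form.

(-w² + 7w + 18)/(5w - 50)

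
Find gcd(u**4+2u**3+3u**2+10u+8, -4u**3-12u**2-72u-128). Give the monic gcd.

By polynomial division,
  u**4+2u**3+3u**2+10u+8 = (-(1/4)u+1/4)(-4u**3-12u**2-72u-128) + (-12u**2-4u+40)
  -4u**3-12u**2-72u-128 = ((1/3)u+8/9)(-12u**2-4u+40) + (-(736/9)u-1472/9)
  -12u**2-4u+40 = ((27/184)u-45/184)(-(736/9)u-1472/9) + (0)
Last nonzero remainder: -(736/9)u-1472/9. Dividing through by -736/9 gives the monic gcd u+2.

u+2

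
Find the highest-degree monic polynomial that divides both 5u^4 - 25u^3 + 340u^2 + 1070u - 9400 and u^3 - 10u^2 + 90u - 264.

Apply the Euclidean algorithm:
  5u^4 - 25u^3 + 340u^2 + 1070u - 9400 = (5u + 25)(u^3 - 10u^2 + 90u - 264) + (140u^2 + 140u - 2800)
  u^3 - 10u^2 + 90u - 264 = ((1/140)u - 11/140)(140u^2 + 140u - 2800) + (121u - 484)
  140u^2 + 140u - 2800 = ((140/121)u + 700/121)(121u - 484) + (0)
Last nonzero remainder: 121u - 484. Dividing through by 121 gives the monic gcd u - 4.

u - 4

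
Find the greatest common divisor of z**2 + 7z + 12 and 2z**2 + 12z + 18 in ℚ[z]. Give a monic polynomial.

Apply the Euclidean algorithm:
  z**2 + 7z + 12 = (1/2)(2z**2 + 12z + 18) + (z + 3)
  2z**2 + 12z + 18 = (2z + 6)(z + 3) + (0)
The last nonzero remainder z + 3 is already monic.

z + 3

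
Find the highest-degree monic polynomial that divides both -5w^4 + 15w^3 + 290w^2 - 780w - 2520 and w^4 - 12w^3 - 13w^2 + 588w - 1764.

w^3 - 5w^2 - 48w + 252

Euclidean algorithm in ℚ[w]:
  -5w^4 + 15w^3 + 290w^2 - 780w - 2520 = (-5)(w^4 - 12w^3 - 13w^2 + 588w - 1764) + (-45w^3 + 225w^2 + 2160w - 11340)
  w^4 - 12w^3 - 13w^2 + 588w - 1764 = (-(1/45)w + 7/45)(-45w^3 + 225w^2 + 2160w - 11340) + (0)
Last nonzero remainder: -45w^3 + 225w^2 + 2160w - 11340. Dividing through by -45 gives the monic gcd w^3 - 5w^2 - 48w + 252.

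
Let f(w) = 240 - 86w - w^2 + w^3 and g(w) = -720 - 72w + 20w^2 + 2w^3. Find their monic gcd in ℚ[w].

Repeated division with remainder:
  w^3 - w^2 - 86w + 240 = (1/2)(2w^3 + 20w^2 - 72w - 720) + (-11w^2 - 50w + 600)
  2w^3 + 20w^2 - 72w - 720 = (-(2/11)w - 120/121)(-11w^2 - 50w + 600) + (-(1512/121)w - 15120/121)
  -11w^2 - 50w + 600 = ((1331/1512)w - 605/126)(-(1512/121)w - 15120/121) + (0)
Last nonzero remainder: -(1512/121)w - 15120/121. Dividing through by -1512/121 gives the monic gcd w + 10.

10 + w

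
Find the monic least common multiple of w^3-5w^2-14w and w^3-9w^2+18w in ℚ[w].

w^5-14w^4+49w^3+36w^2-252w

By polynomial division,
  w^3-5w^2-14w = (w^3-9w^2+18w) + (4w^2-32w)
  w^3-9w^2+18w = ((1/4)w-1/4)(4w^2-32w) + (10w)
  4w^2-32w = ((2/5)w-16/5)(10w) + (0)
Last nonzero remainder: 10w. Dividing through by 10 gives the monic gcd w.
Then lcm(f, g) = f·g / gcd(f, g); expanding and making the result monic gives the answer.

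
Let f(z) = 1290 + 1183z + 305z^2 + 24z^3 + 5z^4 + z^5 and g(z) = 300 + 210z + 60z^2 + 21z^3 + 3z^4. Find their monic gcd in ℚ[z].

10 + 7z + z^2

Apply the Euclidean algorithm:
  z^5 + 5z^4 + 24z^3 + 305z^2 + 1183z + 1290 = ((1/3)z - 2/3)(3z^4 + 21z^3 + 60z^2 + 210z + 300) + (18z^3 + 275z^2 + 1223z + 1490)
  3z^4 + 21z^3 + 60z^2 + 210z + 300 = ((1/6)z - 149/108)(18z^3 + 275z^2 + 1223z + 1490) + ((25441/108)z^2 + (178087/108)z + 127205/54)
  18z^3 + 275z^2 + 1223z + 1490 = ((1944/25441)z + 16092/25441)((25441/108)z^2 + (178087/108)z + 127205/54) + (0)
Last nonzero remainder: (25441/108)z^2 + (178087/108)z + 127205/54. Dividing through by 25441/108 gives the monic gcd z^2 + 7z + 10.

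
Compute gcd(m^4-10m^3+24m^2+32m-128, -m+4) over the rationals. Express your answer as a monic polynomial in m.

m-4

Euclidean algorithm in ℚ[m]:
  m^4-10m^3+24m^2+32m-128 = (-m^3+6m^2-32)(-m+4) + (0)
Last nonzero remainder: -m+4. Dividing through by -1 gives the monic gcd m-4.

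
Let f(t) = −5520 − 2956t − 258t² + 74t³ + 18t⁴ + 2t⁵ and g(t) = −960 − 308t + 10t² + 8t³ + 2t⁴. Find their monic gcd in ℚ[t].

−15 − 2t + t²

Repeated division with remainder:
  2t⁵ + 18t⁴ + 74t³ − 258t² − 2956t − 5520 = (t + 5)(2t⁴ + 8t³ + 10t² − 308t − 960) + (24t³ − 456t − 720)
  2t⁴ + 8t³ + 10t² − 308t − 960 = ((1/12)t + 1/3)(24t³ − 456t − 720) + (48t² − 96t − 720)
  24t³ − 456t − 720 = ((1/2)t + 1)(48t² − 96t − 720) + (0)
Last nonzero remainder: 48t² − 96t − 720. Dividing through by 48 gives the monic gcd t² − 2t − 15.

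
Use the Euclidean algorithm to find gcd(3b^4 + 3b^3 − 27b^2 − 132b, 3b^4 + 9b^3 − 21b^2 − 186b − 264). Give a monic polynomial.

b^3 + b^2 − 9b − 44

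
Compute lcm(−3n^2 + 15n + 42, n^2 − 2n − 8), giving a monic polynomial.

n^3 − 9n^2 + 6n + 56

Apply the Euclidean algorithm:
  −3n^2 + 15n + 42 = (−3)(n^2 − 2n − 8) + (9n + 18)
  n^2 − 2n − 8 = ((1/9)n − 4/9)(9n + 18) + (0)
Last nonzero remainder: 9n + 18. Dividing through by 9 gives the monic gcd n + 2.
Then lcm(f, g) = f·g / gcd(f, g); expanding and making the result monic gives the answer.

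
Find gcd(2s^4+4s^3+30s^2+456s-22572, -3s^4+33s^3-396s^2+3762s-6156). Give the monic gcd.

s^3-9s^2+114s-1026

Apply the Euclidean algorithm:
  2s^4+4s^3+30s^2+456s-22572 = (-2/3)(-3s^4+33s^3-396s^2+3762s-6156) + (26s^3-234s^2+2964s-26676)
  -3s^4+33s^3-396s^2+3762s-6156 = (-(3/26)s+3/13)(26s^3-234s^2+2964s-26676) + (0)
Last nonzero remainder: 26s^3-234s^2+2964s-26676. Dividing through by 26 gives the monic gcd s^3-9s^2+114s-1026.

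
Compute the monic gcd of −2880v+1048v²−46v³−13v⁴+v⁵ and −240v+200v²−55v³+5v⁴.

−4v+v²

Euclidean algorithm in ℚ[v]:
  v⁵−13v⁴−46v³+1048v²−2880v = ((1/5)v−2/5)(5v⁴−55v³+200v²−240v) + (−108v³+1176v²−2976v)
  5v⁴−55v³+200v²−240v = (−(5/108)v+5/972)(−108v³+1176v²−2976v) + ((4550/81)v²−(18200/81)v)
  −108v³+1176v²−2976v = (−(4374/2275)v+30132/2275)((4550/81)v²−(18200/81)v) + (0)
Last nonzero remainder: (4550/81)v²−(18200/81)v. Dividing through by 4550/81 gives the monic gcd v²−4v.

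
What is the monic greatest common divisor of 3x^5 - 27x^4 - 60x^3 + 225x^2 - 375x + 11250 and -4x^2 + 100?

x^2 - 25

By polynomial division,
  3x^5 - 27x^4 - 60x^3 + 225x^2 - 375x + 11250 = (-(3/4)x^3 + (27/4)x^2 - (15/4)x + 225/2)(-4x^2 + 100) + (0)
Last nonzero remainder: -4x^2 + 100. Dividing through by -4 gives the monic gcd x^2 - 25.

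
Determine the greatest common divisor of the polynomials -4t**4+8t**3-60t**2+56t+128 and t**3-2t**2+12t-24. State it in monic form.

t-2

Apply the Euclidean algorithm:
  -4t**4+8t**3-60t**2+56t+128 = (-4t)(t**3-2t**2+12t-24) + (-12t**2-40t+128)
  t**3-2t**2+12t-24 = (-(1/12)t+4/9)(-12t**2-40t+128) + ((364/9)t-728/9)
  -12t**2-40t+128 = (-(27/91)t-144/91)((364/9)t-728/9) + (0)
Last nonzero remainder: (364/9)t-728/9. Dividing through by 364/9 gives the monic gcd t-2.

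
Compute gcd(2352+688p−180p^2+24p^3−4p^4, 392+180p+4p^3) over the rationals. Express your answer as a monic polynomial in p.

98+45p+p^3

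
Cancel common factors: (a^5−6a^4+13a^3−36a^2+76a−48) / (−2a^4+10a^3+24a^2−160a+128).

(−a^3+a^2−4a+12)/(2a^2−32)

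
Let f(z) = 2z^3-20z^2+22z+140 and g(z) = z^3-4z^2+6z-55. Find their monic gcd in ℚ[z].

z-5

Apply the Euclidean algorithm:
  2z^3-20z^2+22z+140 = (2)(z^3-4z^2+6z-55) + (-12z^2+10z+250)
  z^3-4z^2+6z-55 = (-(1/12)z+19/72)(-12z^2+10z+250) + ((871/36)z-4355/36)
  -12z^2+10z+250 = (-(432/871)z-1800/871)((871/36)z-4355/36) + (0)
Last nonzero remainder: (871/36)z-4355/36. Dividing through by 871/36 gives the monic gcd z-5.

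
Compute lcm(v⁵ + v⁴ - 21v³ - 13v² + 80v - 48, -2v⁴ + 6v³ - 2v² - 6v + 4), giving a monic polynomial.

Apply the Euclidean algorithm:
  v⁵ + v⁴ - 21v³ - 13v² + 80v - 48 = (-(1/2)v - 2)(-2v⁴ + 6v³ - 2v² - 6v + 4) + (-10v³ - 20v² + 70v - 40)
  -2v⁴ + 6v³ - 2v² - 6v + 4 = ((1/5)v - 1)(-10v³ - 20v² + 70v - 40) + (-36v² + 72v - 36)
  -10v³ - 20v² + 70v - 40 = ((5/18)v + 10/9)(-36v² + 72v - 36) + (0)
Last nonzero remainder: -36v² + 72v - 36. Dividing through by -36 gives the monic gcd v² - 2v + 1.
Then lcm(f, g) = f·g / gcd(f, g); expanding and making the result monic gives the answer.

v⁷ - 24v⁵ + 6v⁴ + 135v³ - 102v² - 112v + 96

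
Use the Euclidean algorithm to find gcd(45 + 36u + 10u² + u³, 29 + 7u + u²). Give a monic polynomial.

Repeated division with remainder:
  u³ + 10u² + 36u + 45 = (u + 3)(u² + 7u + 29) + (-14u - 42)
  u² + 7u + 29 = (-(1/14)u - 2/7)(-14u - 42) + (17)
  -14u - 42 = (-(14/17)u - 42/17)(17) + (0)
The last nonzero remainder is the constant 17, so the polynomials are coprime and gcd = 1.

1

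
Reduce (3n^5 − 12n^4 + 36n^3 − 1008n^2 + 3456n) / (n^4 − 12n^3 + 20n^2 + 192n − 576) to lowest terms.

Apply the Euclidean algorithm:
  3n^5 − 12n^4 + 36n^3 − 1008n^2 + 3456n = (3n + 24)(n^4 − 12n^3 + 20n^2 + 192n − 576) + (264n^3 − 2064n^2 + 576n + 13824)
  n^4 − 12n^3 + 20n^2 + 192n − 576 = ((1/264)n − 23/1452)(264n^3 − 2064n^2 + 576n + 13824) + (−(1800/121)n^2 + (18000/121)n − 43200/121)
  264n^3 − 2064n^2 + 576n + 13824 = (−(1331/75)n − 968/25)(−(1800/121)n^2 + (18000/121)n − 43200/121) + (0)
Last nonzero remainder: −(1800/121)n^2 + (18000/121)n − 43200/121. Dividing through by −1800/121 gives the monic gcd n^2 − 10n + 24.
Cancel n^2 − 10n + 24 from numerator and denominator to get the reduced form.

(3n^3 + 18n^2 + 144n)/(n^2 − 2n − 24)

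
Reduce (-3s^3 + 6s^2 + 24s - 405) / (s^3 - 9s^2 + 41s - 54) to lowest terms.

By polynomial division,
  -3s^3 + 6s^2 + 24s - 405 = (-3)(s^3 - 9s^2 + 41s - 54) + (-21s^2 + 147s - 567)
  s^3 - 9s^2 + 41s - 54 = (-(1/21)s + 2/21)(-21s^2 + 147s - 567) + (0)
Last nonzero remainder: -21s^2 + 147s - 567. Dividing through by -21 gives the monic gcd s^2 - 7s + 27.
Cancel s^2 - 7s + 27 from numerator and denominator to get the reduced form.

(-3s - 15)/(s - 2)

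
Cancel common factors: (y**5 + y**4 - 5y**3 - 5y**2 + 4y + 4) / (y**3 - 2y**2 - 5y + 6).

Euclidean algorithm in ℚ[y]:
  y**5 + y**4 - 5y**3 - 5y**2 + 4y + 4 = (y**2 + 3y + 6)(y**3 - 2y**2 - 5y + 6) + (16y**2 + 16y - 32)
  y**3 - 2y**2 - 5y + 6 = ((1/16)y - 3/16)(16y**2 + 16y - 32) + (0)
Last nonzero remainder: 16y**2 + 16y - 32. Dividing through by 16 gives the monic gcd y**2 + y - 2.
Cancel y**2 + y - 2 from numerator and denominator to get the reduced form.

(y**3 - 3y - 2)/(y - 3)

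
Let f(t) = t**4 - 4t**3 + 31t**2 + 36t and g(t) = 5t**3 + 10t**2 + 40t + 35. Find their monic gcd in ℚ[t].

Euclidean algorithm in ℚ[t]:
  t**4 - 4t**3 + 31t**2 + 36t = ((1/5)t - 6/5)(5t**3 + 10t**2 + 40t + 35) + (35t**2 + 77t + 42)
  5t**3 + 10t**2 + 40t + 35 = ((1/7)t - 1/35)(35t**2 + 77t + 42) + ((181/5)t + 181/5)
  35t**2 + 77t + 42 = ((175/181)t + 210/181)((181/5)t + 181/5) + (0)
Last nonzero remainder: (181/5)t + 181/5. Dividing through by 181/5 gives the monic gcd t + 1.

t + 1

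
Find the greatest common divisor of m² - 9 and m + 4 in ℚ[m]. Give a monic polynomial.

Repeated division with remainder:
  m² - 9 = (m - 4)(m + 4) + (7)
  m + 4 = ((1/7)m + 4/7)(7) + (0)
The last nonzero remainder is the constant 7, so the polynomials are coprime and gcd = 1.

1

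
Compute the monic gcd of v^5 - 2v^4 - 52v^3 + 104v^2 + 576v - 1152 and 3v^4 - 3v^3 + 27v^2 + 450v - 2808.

v^2 + 2v - 24

By polynomial division,
  v^5 - 2v^4 - 52v^3 + 104v^2 + 576v - 1152 = ((1/3)v - 1/3)(3v^4 - 3v^3 + 27v^2 + 450v - 2808) + (-62v^3 - 37v^2 + 1662v - 2088)
  3v^4 - 3v^3 + 27v^2 + 450v - 2808 = (-(3/62)v + 297/3844)(-62v^3 - 37v^2 + 1662v - 2088) + ((423909/3844)v^2 + (423909/1922)v - 2543454/961)
  -62v^3 - 37v^2 + 1662v - 2088 = (-(238328/423909)v + 111476/141303)((423909/3844)v^2 + (423909/1922)v - 2543454/961) + (0)
Last nonzero remainder: (423909/3844)v^2 + (423909/1922)v - 2543454/961. Dividing through by 423909/3844 gives the monic gcd v^2 + 2v - 24.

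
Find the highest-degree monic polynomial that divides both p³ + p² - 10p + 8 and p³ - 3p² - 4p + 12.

p - 2

Euclidean algorithm in ℚ[p]:
  p³ + p² - 10p + 8 = (p³ - 3p² - 4p + 12) + (4p² - 6p - 4)
  p³ - 3p² - 4p + 12 = ((1/4)p - 3/8)(4p² - 6p - 4) + (-(21/4)p + 21/2)
  4p² - 6p - 4 = (-(16/21)p - 8/21)(-(21/4)p + 21/2) + (0)
Last nonzero remainder: -(21/4)p + 21/2. Dividing through by -21/4 gives the monic gcd p - 2.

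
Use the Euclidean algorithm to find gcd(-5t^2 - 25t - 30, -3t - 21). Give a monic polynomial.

1

Apply the Euclidean algorithm:
  -5t^2 - 25t - 30 = ((5/3)t - 10/3)(-3t - 21) + (-100)
  -3t - 21 = ((3/100)t + 21/100)(-100) + (0)
The last nonzero remainder is the constant -100, so the polynomials are coprime and gcd = 1.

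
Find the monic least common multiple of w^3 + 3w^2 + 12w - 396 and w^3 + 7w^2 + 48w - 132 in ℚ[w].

w^4 + w^3 + 6w^2 - 420w + 792

Repeated division with remainder:
  w^3 + 3w^2 + 12w - 396 = (w^3 + 7w^2 + 48w - 132) + (-4w^2 - 36w - 264)
  w^3 + 7w^2 + 48w - 132 = (-(1/4)w + 1/2)(-4w^2 - 36w - 264) + (0)
Last nonzero remainder: -4w^2 - 36w - 264. Dividing through by -4 gives the monic gcd w^2 + 9w + 66.
Then lcm(f, g) = f·g / gcd(f, g); expanding and making the result monic gives the answer.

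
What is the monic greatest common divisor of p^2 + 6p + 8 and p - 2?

1

Repeated division with remainder:
  p^2 + 6p + 8 = (p + 8)(p - 2) + (24)
  p - 2 = ((1/24)p - 1/12)(24) + (0)
The last nonzero remainder is the constant 24, so the polynomials are coprime and gcd = 1.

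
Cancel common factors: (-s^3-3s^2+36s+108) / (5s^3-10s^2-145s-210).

Apply the Euclidean algorithm:
  -s^3-3s^2+36s+108 = (-1/5)(5s^3-10s^2-145s-210) + (-5s^2+7s+66)
  5s^3-10s^2-145s-210 = (-s+3/5)(-5s^2+7s+66) + (-(416/5)s-1248/5)
  -5s^2+7s+66 = ((25/416)s-55/208)(-(416/5)s-1248/5) + (0)
Last nonzero remainder: -(416/5)s-1248/5. Dividing through by -416/5 gives the monic gcd s+3.
Cancel s+3 from numerator and denominator to get the reduced form.

(-s^2+36)/(5s^2-25s-70)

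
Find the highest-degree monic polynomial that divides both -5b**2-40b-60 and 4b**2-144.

Euclidean algorithm in ℚ[b]:
  -5b**2-40b-60 = (-5/4)(4b**2-144) + (-40b-240)
  4b**2-144 = (-(1/10)b+3/5)(-40b-240) + (0)
Last nonzero remainder: -40b-240. Dividing through by -40 gives the monic gcd b+6.

b+6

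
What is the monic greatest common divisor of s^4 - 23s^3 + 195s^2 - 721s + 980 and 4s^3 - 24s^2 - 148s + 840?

Apply the Euclidean algorithm:
  s^4 - 23s^3 + 195s^2 - 721s + 980 = ((1/4)s - 17/4)(4s^3 - 24s^2 - 148s + 840) + (130s^2 - 1560s + 4550)
  4s^3 - 24s^2 - 148s + 840 = ((2/65)s + 12/65)(130s^2 - 1560s + 4550) + (0)
Last nonzero remainder: 130s^2 - 1560s + 4550. Dividing through by 130 gives the monic gcd s^2 - 12s + 35.

s^2 - 12s + 35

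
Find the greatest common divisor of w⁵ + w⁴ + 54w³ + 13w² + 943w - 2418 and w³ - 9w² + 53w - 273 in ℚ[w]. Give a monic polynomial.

By polynomial division,
  w⁵ + w⁴ + 54w³ + 13w² + 943w - 2418 = (w² + 10w + 91)(w³ - 9w² + 53w - 273) + (575w² - 1150w + 22425)
  w³ - 9w² + 53w - 273 = ((1/575)w - 7/575)(575w² - 1150w + 22425) + (0)
Last nonzero remainder: 575w² - 1150w + 22425. Dividing through by 575 gives the monic gcd w² - 2w + 39.

w² - 2w + 39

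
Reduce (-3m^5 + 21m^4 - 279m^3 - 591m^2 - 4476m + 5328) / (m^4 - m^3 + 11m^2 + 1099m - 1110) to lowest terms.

(-3m^2 - 12m - 48)/(m + 10)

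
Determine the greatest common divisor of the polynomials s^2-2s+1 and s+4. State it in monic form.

By polynomial division,
  s^2-2s+1 = (s-6)(s+4) + (25)
  s+4 = ((1/25)s+4/25)(25) + (0)
The last nonzero remainder is the constant 25, so the polynomials are coprime and gcd = 1.

1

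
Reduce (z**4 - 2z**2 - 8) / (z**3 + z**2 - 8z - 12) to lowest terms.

(z**3 - 2z**2 + 2z - 4)/(z**2 - z - 6)

By polynomial division,
  z**4 - 2z**2 - 8 = (z - 1)(z**3 + z**2 - 8z - 12) + (7z**2 + 4z - 20)
  z**3 + z**2 - 8z - 12 = ((1/7)z + 3/49)(7z**2 + 4z - 20) + (-(264/49)z - 528/49)
  7z**2 + 4z - 20 = (-(343/264)z + 245/132)(-(264/49)z - 528/49) + (0)
Last nonzero remainder: -(264/49)z - 528/49. Dividing through by -264/49 gives the monic gcd z + 2.
Cancel z + 2 from numerator and denominator to get the reduced form.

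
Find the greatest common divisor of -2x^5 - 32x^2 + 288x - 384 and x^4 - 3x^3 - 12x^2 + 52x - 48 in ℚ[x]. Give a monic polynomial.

x^3 - 12x + 16

Apply the Euclidean algorithm:
  -2x^5 - 32x^2 + 288x - 384 = (-2x - 6)(x^4 - 3x^3 - 12x^2 + 52x - 48) + (-42x^3 + 504x - 672)
  x^4 - 3x^3 - 12x^2 + 52x - 48 = (-(1/42)x + 1/14)(-42x^3 + 504x - 672) + (0)
Last nonzero remainder: -42x^3 + 504x - 672. Dividing through by -42 gives the monic gcd x^3 - 12x + 16.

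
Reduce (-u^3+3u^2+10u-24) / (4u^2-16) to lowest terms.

(-u^2+u+12)/(4u+8)

Repeated division with remainder:
  -u^3+3u^2+10u-24 = (-(1/4)u+3/4)(4u^2-16) + (6u-12)
  4u^2-16 = ((2/3)u+4/3)(6u-12) + (0)
Last nonzero remainder: 6u-12. Dividing through by 6 gives the monic gcd u-2.
Cancel u-2 from numerator and denominator to get the reduced form.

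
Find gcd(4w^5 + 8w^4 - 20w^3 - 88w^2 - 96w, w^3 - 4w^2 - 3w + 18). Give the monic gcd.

w^2 - w - 6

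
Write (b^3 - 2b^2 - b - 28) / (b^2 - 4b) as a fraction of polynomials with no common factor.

(b^2 + 2b + 7)/(b)

Repeated division with remainder:
  b^3 - 2b^2 - b - 28 = (b + 2)(b^2 - 4b) + (7b - 28)
  b^2 - 4b = ((1/7)b)(7b - 28) + (0)
Last nonzero remainder: 7b - 28. Dividing through by 7 gives the monic gcd b - 4.
Cancel b - 4 from numerator and denominator to get the reduced form.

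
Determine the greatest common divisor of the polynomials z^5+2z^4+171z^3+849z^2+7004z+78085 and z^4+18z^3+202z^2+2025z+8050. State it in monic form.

Repeated division with remainder:
  z^5+2z^4+171z^3+849z^2+7004z+78085 = (z-16)(z^4+18z^3+202z^2+2025z+8050) + (257z^3+2056z^2+31354z+206885)
  z^4+18z^3+202z^2+2025z+8050 = ((1/257)z+10/257)(257z^3+2056z^2+31354z+206885) + (0)
Last nonzero remainder: 257z^3+2056z^2+31354z+206885. Dividing through by 257 gives the monic gcd z^3+8z^2+122z+805.

z^3+8z^2+122z+805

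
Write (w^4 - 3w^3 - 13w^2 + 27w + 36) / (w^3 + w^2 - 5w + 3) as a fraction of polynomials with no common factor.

(w^3 - 6w^2 + 5w + 12)/(w^2 - 2w + 1)

Apply the Euclidean algorithm:
  w^4 - 3w^3 - 13w^2 + 27w + 36 = (w - 4)(w^3 + w^2 - 5w + 3) + (-4w^2 + 4w + 48)
  w^3 + w^2 - 5w + 3 = (-(1/4)w - 1/2)(-4w^2 + 4w + 48) + (9w + 27)
  -4w^2 + 4w + 48 = (-(4/9)w + 16/9)(9w + 27) + (0)
Last nonzero remainder: 9w + 27. Dividing through by 9 gives the monic gcd w + 3.
Cancel w + 3 from numerator and denominator to get the reduced form.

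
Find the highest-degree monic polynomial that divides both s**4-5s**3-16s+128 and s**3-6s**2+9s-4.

s-4

Apply the Euclidean algorithm:
  s**4-5s**3-16s+128 = (s+1)(s**3-6s**2+9s-4) + (-3s**2-21s+132)
  s**3-6s**2+9s-4 = (-(1/3)s+13/3)(-3s**2-21s+132) + (144s-576)
  -3s**2-21s+132 = (-(1/48)s-11/48)(144s-576) + (0)
Last nonzero remainder: 144s-576. Dividing through by 144 gives the monic gcd s-4.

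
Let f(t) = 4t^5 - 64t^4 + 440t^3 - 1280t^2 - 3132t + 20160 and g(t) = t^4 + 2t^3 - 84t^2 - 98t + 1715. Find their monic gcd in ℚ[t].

Repeated division with remainder:
  4t^5 - 64t^4 + 440t^3 - 1280t^2 - 3132t + 20160 = (4t - 72)(t^4 + 2t^3 - 84t^2 - 98t + 1715) + (920t^3 - 6936t^2 - 17048t + 143640)
  t^4 + 2t^3 - 84t^2 - 98t + 1715 = ((1/920)t + 1097/105800)(920t^3 - 6936t^2 - 17048t + 143640) + ((85264/13225)t^2 - (1023168/13225)t + 596848/2645)
  920t^3 - 6936t^2 - 17048t + 143640 = ((1520875/10658)t + 6784425/10658)((85264/13225)t^2 - (1023168/13225)t + 596848/2645) + (0)
Last nonzero remainder: (85264/13225)t^2 - (1023168/13225)t + 596848/2645. Dividing through by 85264/13225 gives the monic gcd t^2 - 12t + 35.

t^2 - 12t + 35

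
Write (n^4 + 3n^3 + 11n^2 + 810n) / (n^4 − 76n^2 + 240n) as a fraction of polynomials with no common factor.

Euclidean algorithm in ℚ[n]:
  n^4 + 3n^3 + 11n^2 + 810n = (n^4 − 76n^2 + 240n) + (3n^3 + 87n^2 + 570n)
  n^4 − 76n^2 + 240n = ((1/3)n − 29/3)(3n^3 + 87n^2 + 570n) + (575n^2 + 5750n)
  3n^3 + 87n^2 + 570n = ((3/575)n + 57/575)(575n^2 + 5750n) + (0)
Last nonzero remainder: 575n^2 + 5750n. Dividing through by 575 gives the monic gcd n^2 + 10n.
Cancel n^2 + 10n from numerator and denominator to get the reduced form.

(n^2 − 7n + 81)/(n^2 − 10n + 24)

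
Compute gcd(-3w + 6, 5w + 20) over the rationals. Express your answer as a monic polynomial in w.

1

Apply the Euclidean algorithm:
  -3w + 6 = (-3/5)(5w + 20) + (18)
  5w + 20 = ((5/18)w + 10/9)(18) + (0)
The last nonzero remainder is the constant 18, so the polynomials are coprime and gcd = 1.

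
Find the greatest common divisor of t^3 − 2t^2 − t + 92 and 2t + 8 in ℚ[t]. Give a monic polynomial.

By polynomial division,
  t^3 − 2t^2 − t + 92 = ((1/2)t^2 − 3t + 23/2)(2t + 8) + (0)
Last nonzero remainder: 2t + 8. Dividing through by 2 gives the monic gcd t + 4.

t + 4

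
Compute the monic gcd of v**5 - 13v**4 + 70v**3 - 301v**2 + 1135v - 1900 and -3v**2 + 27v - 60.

By polynomial division,
  v**5 - 13v**4 + 70v**3 - 301v**2 + 1135v - 1900 = (-(1/3)v**3 + (4/3)v**2 - (14/3)v + 95/3)(-3v**2 + 27v - 60) + (0)
Last nonzero remainder: -3v**2 + 27v - 60. Dividing through by -3 gives the monic gcd v**2 - 9v + 20.

v**2 - 9v + 20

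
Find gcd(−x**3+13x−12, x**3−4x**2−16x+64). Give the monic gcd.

x+4

Euclidean algorithm in ℚ[x]:
  −x**3+13x−12 = (−1)(x**3−4x**2−16x+64) + (−4x**2−3x+52)
  x**3−4x**2−16x+64 = (−(1/4)x+19/16)(−4x**2−3x+52) + ((9/16)x+9/4)
  −4x**2−3x+52 = (−(64/9)x+208/9)((9/16)x+9/4) + (0)
Last nonzero remainder: (9/16)x+9/4. Dividing through by 9/16 gives the monic gcd x+4.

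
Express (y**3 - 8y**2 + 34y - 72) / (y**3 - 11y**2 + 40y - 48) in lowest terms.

By polynomial division,
  y**3 - 8y**2 + 34y - 72 = (y**3 - 11y**2 + 40y - 48) + (3y**2 - 6y - 24)
  y**3 - 11y**2 + 40y - 48 = ((1/3)y - 3)(3y**2 - 6y - 24) + (30y - 120)
  3y**2 - 6y - 24 = ((1/10)y + 1/5)(30y - 120) + (0)
Last nonzero remainder: 30y - 120. Dividing through by 30 gives the monic gcd y - 4.
Cancel y - 4 from numerator and denominator to get the reduced form.

(y**2 - 4y + 18)/(y**2 - 7y + 12)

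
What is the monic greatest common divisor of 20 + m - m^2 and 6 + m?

Apply the Euclidean algorithm:
  -m^2 + m + 20 = (-m + 7)(m + 6) + (-22)
  m + 6 = (-(1/22)m - 3/11)(-22) + (0)
The last nonzero remainder is the constant -22, so the polynomials are coprime and gcd = 1.

1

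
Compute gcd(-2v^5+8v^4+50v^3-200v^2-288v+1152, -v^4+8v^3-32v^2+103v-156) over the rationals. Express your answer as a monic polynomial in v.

v^2-7v+12

Euclidean algorithm in ℚ[v]:
  -2v^5+8v^4+50v^3-200v^2-288v+1152 = (2v+8)(-v^4+8v^3-32v^2+103v-156) + (50v^3-150v^2-800v+2400)
  -v^4+8v^3-32v^2+103v-156 = (-(1/50)v+1/10)(50v^3-150v^2-800v+2400) + (-33v^2+231v-396)
  50v^3-150v^2-800v+2400 = (-(50/33)v-200/33)(-33v^2+231v-396) + (0)
Last nonzero remainder: -33v^2+231v-396. Dividing through by -33 gives the monic gcd v^2-7v+12.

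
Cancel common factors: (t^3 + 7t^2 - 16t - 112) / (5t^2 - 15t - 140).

(t^2 + 3t - 28)/(5t - 35)

By polynomial division,
  t^3 + 7t^2 - 16t - 112 = ((1/5)t + 2)(5t^2 - 15t - 140) + (42t + 168)
  5t^2 - 15t - 140 = ((5/42)t - 5/6)(42t + 168) + (0)
Last nonzero remainder: 42t + 168. Dividing through by 42 gives the monic gcd t + 4.
Cancel t + 4 from numerator and denominator to get the reduced form.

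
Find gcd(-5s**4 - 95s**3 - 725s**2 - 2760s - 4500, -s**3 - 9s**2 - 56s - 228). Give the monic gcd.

s + 6

By polynomial division,
  -5s**4 - 95s**3 - 725s**2 - 2760s - 4500 = (5s + 50)(-s**3 - 9s**2 - 56s - 228) + (5s**2 + 1180s + 6900)
  -s**3 - 9s**2 - 56s - 228 = (-(1/5)s + 227/5)(5s**2 + 1180s + 6900) + (-52248s - 313488)
  5s**2 + 1180s + 6900 = (-(5/52248)s - 575/26124)(-52248s - 313488) + (0)
Last nonzero remainder: -52248s - 313488. Dividing through by -52248 gives the monic gcd s + 6.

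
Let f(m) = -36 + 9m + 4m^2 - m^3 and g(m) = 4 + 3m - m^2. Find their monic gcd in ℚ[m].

Repeated division with remainder:
  -m^3 + 4m^2 + 9m - 36 = (m - 1)(-m^2 + 3m + 4) + (8m - 32)
  -m^2 + 3m + 4 = (-(1/8)m - 1/8)(8m - 32) + (0)
Last nonzero remainder: 8m - 32. Dividing through by 8 gives the monic gcd m - 4.

-4 + m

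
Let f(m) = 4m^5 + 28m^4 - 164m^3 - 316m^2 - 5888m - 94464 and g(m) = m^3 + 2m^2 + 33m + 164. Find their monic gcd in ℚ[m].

m^2 - 2m + 41

Repeated division with remainder:
  4m^5 + 28m^4 - 164m^3 - 316m^2 - 5888m - 94464 = (4m^2 + 20m - 336)(m^3 + 2m^2 + 33m + 164) + (-960m^2 + 1920m - 39360)
  m^3 + 2m^2 + 33m + 164 = (-(1/960)m - 1/240)(-960m^2 + 1920m - 39360) + (0)
Last nonzero remainder: -960m^2 + 1920m - 39360. Dividing through by -960 gives the monic gcd m^2 - 2m + 41.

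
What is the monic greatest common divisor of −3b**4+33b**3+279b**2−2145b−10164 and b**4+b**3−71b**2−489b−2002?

Apply the Euclidean algorithm:
  −3b**4+33b**3+279b**2−2145b−10164 = (−3)(b**4+b**3−71b**2−489b−2002) + (36b**3+66b**2−3612b−16170)
  b**4+b**3−71b**2−489b−2002 = ((1/36)b−5/216)(36b**3+66b**2−3612b−16170) + ((1111/36)b**2−(1111/9)b−85547/36)
  36b**3+66b**2−3612b−16170 = ((1296/1111)b+7560/1111)((1111/36)b**2−(1111/9)b−85547/36) + (0)
Last nonzero remainder: (1111/36)b**2−(1111/9)b−85547/36. Dividing through by 1111/36 gives the monic gcd b**2−4b−77.

b**2−4b−77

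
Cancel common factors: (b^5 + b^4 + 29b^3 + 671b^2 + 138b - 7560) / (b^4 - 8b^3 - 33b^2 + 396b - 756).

(b^3 - 3b^2 + 62b + 360)/(b^2 - 12b + 36)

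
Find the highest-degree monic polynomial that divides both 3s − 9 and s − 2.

Euclidean algorithm in ℚ[s]:
  3s − 9 = (3)(s − 2) + (−3)
  s − 2 = (−(1/3)s + 2/3)(−3) + (0)
The last nonzero remainder is the constant −3, so the polynomials are coprime and gcd = 1.

1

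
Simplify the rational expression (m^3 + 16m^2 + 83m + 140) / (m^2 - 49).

(m^2 + 9m + 20)/(m - 7)

Apply the Euclidean algorithm:
  m^3 + 16m^2 + 83m + 140 = (m + 16)(m^2 - 49) + (132m + 924)
  m^2 - 49 = ((1/132)m - 7/132)(132m + 924) + (0)
Last nonzero remainder: 132m + 924. Dividing through by 132 gives the monic gcd m + 7.
Cancel m + 7 from numerator and denominator to get the reduced form.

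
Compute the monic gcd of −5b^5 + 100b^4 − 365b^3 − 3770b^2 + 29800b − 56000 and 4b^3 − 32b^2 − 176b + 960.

By polynomial division,
  −5b^5 + 100b^4 − 365b^3 − 3770b^2 + 29800b − 56000 = (−(5/4)b^2 + 15b − 105/4)(4b^3 − 32b^2 − 176b + 960) + (−770b^2 + 10780b − 30800)
  4b^3 − 32b^2 − 176b + 960 = (−(2/385)b − 12/385)(−770b^2 + 10780b − 30800) + (0)
Last nonzero remainder: −770b^2 + 10780b − 30800. Dividing through by −770 gives the monic gcd b^2 − 14b + 40.

b^2 − 14b + 40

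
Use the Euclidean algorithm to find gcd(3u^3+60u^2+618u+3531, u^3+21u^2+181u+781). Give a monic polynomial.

Apply the Euclidean algorithm:
  3u^3+60u^2+618u+3531 = (3)(u^3+21u^2+181u+781) + (-3u^2+75u+1188)
  u^3+21u^2+181u+781 = (-(1/3)u-46/3)(-3u^2+75u+1188) + (1727u+18997)
  -3u^2+75u+1188 = (-(3/1727)u+108/1727)(1727u+18997) + (0)
Last nonzero remainder: 1727u+18997. Dividing through by 1727 gives the monic gcd u+11.

u+11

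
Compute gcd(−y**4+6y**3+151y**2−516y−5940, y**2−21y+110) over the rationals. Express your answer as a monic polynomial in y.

y**2−21y+110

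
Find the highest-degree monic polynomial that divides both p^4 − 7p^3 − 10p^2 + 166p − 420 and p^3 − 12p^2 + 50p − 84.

p^3 − 12p^2 + 50p − 84

By polynomial division,
  p^4 − 7p^3 − 10p^2 + 166p − 420 = (p + 5)(p^3 − 12p^2 + 50p − 84) + (0)
The last nonzero remainder p^3 − 12p^2 + 50p − 84 is already monic.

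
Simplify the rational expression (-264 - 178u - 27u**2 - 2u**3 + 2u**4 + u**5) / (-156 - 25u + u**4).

Euclidean algorithm in ℚ[u]:
  u**5 + 2u**4 - 2u**3 - 27u**2 - 178u - 264 = (u + 2)(u**4 - 25u - 156) + (-2u**3 - 2u**2 + 28u + 48)
  u**4 - 25u - 156 = (-(1/2)u + 1/2)(-2u**3 - 2u**2 + 28u + 48) + (15u**2 - 15u - 180)
  -2u**3 - 2u**2 + 28u + 48 = (-(2/15)u - 4/15)(15u**2 - 15u - 180) + (0)
Last nonzero remainder: 15u**2 - 15u - 180. Dividing through by 15 gives the monic gcd u**2 - u - 12.
Cancel u**2 - u - 12 from numerator and denominator to get the reduced form.

(22 + 13u + 3u**2 + u**3)/(13 + u + u**2)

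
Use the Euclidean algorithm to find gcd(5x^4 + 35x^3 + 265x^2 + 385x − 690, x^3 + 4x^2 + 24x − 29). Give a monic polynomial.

x − 1

Apply the Euclidean algorithm:
  5x^4 + 35x^3 + 265x^2 + 385x − 690 = (5x + 15)(x^3 + 4x^2 + 24x − 29) + (85x^2 + 170x − 255)
  x^3 + 4x^2 + 24x − 29 = ((1/85)x + 2/85)(85x^2 + 170x − 255) + (23x − 23)
  85x^2 + 170x − 255 = ((85/23)x + 255/23)(23x − 23) + (0)
Last nonzero remainder: 23x − 23. Dividing through by 23 gives the monic gcd x − 1.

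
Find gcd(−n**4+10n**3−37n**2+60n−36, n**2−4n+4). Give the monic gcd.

n**2−4n+4

Apply the Euclidean algorithm:
  −n**4+10n**3−37n**2+60n−36 = (−n**2+6n−9)(n**2−4n+4) + (0)
The last nonzero remainder n**2−4n+4 is already monic.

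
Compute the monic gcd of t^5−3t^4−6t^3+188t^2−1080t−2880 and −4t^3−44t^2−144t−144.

By polynomial division,
  t^5−3t^4−6t^3+188t^2−1080t−2880 = (−(1/4)t^2+(7/2)t−28)(−4t^3−44t^2−144t−144) + (−576t^2−4608t−6912)
  −4t^3−44t^2−144t−144 = ((1/144)t+1/48)(−576t^2−4608t−6912) + (0)
Last nonzero remainder: −576t^2−4608t−6912. Dividing through by −576 gives the monic gcd t^2+8t+12.

t^2+8t+12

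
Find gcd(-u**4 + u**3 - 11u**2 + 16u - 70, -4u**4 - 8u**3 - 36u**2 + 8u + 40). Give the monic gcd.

Euclidean algorithm in ℚ[u]:
  -u**4 + u**3 - 11u**2 + 16u - 70 = (1/4)(-4u**4 - 8u**3 - 36u**2 + 8u + 40) + (3u**3 - 2u**2 + 14u - 80)
  -4u**4 - 8u**3 - 36u**2 + 8u + 40 = (-(4/3)u - 32/9)(3u**3 - 2u**2 + 14u - 80) + (-(220/9)u**2 - (440/9)u - 2200/9)
  3u**3 - 2u**2 + 14u - 80 = (-(27/220)u + 18/55)(-(220/9)u**2 - (440/9)u - 2200/9) + (0)
Last nonzero remainder: -(220/9)u**2 - (440/9)u - 2200/9. Dividing through by -220/9 gives the monic gcd u**2 + 2u + 10.

u**2 + 2u + 10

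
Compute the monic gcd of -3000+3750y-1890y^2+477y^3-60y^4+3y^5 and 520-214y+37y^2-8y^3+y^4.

20-9y+y^2

Apply the Euclidean algorithm:
  3y^5-60y^4+477y^3-1890y^2+3750y-3000 = (3y-36)(y^4-8y^3+37y^2-214y+520) + (78y^3+84y^2-5514y+15720)
  y^4-8y^3+37y^2-214y+520 = ((1/78)y-59/507)(78y^3+84y^2-5514y+15720) + ((19852/169)y^2-(178668/169)y+397040/169)
  78y^3+84y^2-5514y+15720 = ((6591/9926)y+66417/9926)((19852/169)y^2-(178668/169)y+397040/169) + (0)
Last nonzero remainder: (19852/169)y^2-(178668/169)y+397040/169. Dividing through by 19852/169 gives the monic gcd y^2-9y+20.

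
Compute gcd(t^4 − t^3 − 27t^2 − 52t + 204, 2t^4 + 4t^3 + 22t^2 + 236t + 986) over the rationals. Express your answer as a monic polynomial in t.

t^2 + 7t + 17

By polynomial division,
  t^4 − t^3 − 27t^2 − 52t + 204 = (1/2)(2t^4 + 4t^3 + 22t^2 + 236t + 986) + (−3t^3 − 38t^2 − 170t − 289)
  2t^4 + 4t^3 + 22t^2 + 236t + 986 = (−(2/3)t + 64/9)(−3t^3 − 38t^2 − 170t − 289) + ((1610/9)t^2 + (11270/9)t + 27370/9)
  −3t^3 − 38t^2 − 170t − 289 = (−(27/1610)t − 153/1610)((1610/9)t^2 + (11270/9)t + 27370/9) + (0)
Last nonzero remainder: (1610/9)t^2 + (11270/9)t + 27370/9. Dividing through by 1610/9 gives the monic gcd t^2 + 7t + 17.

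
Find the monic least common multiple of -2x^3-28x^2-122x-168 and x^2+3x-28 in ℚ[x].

Euclidean algorithm in ℚ[x]:
  -2x^3-28x^2-122x-168 = (-2x-22)(x^2+3x-28) + (-112x-784)
  x^2+3x-28 = (-(1/112)x+1/28)(-112x-784) + (0)
Last nonzero remainder: -112x-784. Dividing through by -112 gives the monic gcd x+7.
Then lcm(f, g) = f·g / gcd(f, g); expanding and making the result monic gives the answer.

x^4+10x^3+5x^2-160x-336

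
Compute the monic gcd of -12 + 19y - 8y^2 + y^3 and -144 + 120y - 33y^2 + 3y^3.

12 - 7y + y^2

By polynomial division,
  y^3 - 8y^2 + 19y - 12 = (1/3)(3y^3 - 33y^2 + 120y - 144) + (3y^2 - 21y + 36)
  3y^3 - 33y^2 + 120y - 144 = (y - 4)(3y^2 - 21y + 36) + (0)
Last nonzero remainder: 3y^2 - 21y + 36. Dividing through by 3 gives the monic gcd y^2 - 7y + 12.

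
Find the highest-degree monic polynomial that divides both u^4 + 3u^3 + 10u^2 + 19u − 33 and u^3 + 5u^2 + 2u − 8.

Euclidean algorithm in ℚ[u]:
  u^4 + 3u^3 + 10u^2 + 19u − 33 = (u − 2)(u^3 + 5u^2 + 2u − 8) + (18u^2 + 31u − 49)
  u^3 + 5u^2 + 2u − 8 = ((1/18)u + 59/324)(18u^2 + 31u − 49) + (−(299/324)u + 299/324)
  18u^2 + 31u − 49 = (−(5832/299)u − 15876/299)(−(299/324)u + 299/324) + (0)
Last nonzero remainder: −(299/324)u + 299/324. Dividing through by −299/324 gives the monic gcd u − 1.

u − 1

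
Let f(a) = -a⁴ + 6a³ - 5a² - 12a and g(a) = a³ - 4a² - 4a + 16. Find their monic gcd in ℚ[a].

By polynomial division,
  -a⁴ + 6a³ - 5a² - 12a = (-a + 2)(a³ - 4a² - 4a + 16) + (-a² + 12a - 32)
  a³ - 4a² - 4a + 16 = (-a - 8)(-a² + 12a - 32) + (60a - 240)
  -a² + 12a - 32 = (-(1/60)a + 2/15)(60a - 240) + (0)
Last nonzero remainder: 60a - 240. Dividing through by 60 gives the monic gcd a - 4.

a - 4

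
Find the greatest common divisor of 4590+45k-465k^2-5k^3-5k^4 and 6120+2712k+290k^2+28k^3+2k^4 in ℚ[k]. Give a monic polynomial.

306+105k+4k^2+k^3

By polynomial division,
  -5k^4-5k^3-465k^2+45k+4590 = (-5/2)(2k^4+28k^3+290k^2+2712k+6120) + (65k^3+260k^2+6825k+19890)
  2k^4+28k^3+290k^2+2712k+6120 = ((2/65)k+4/13)(65k^3+260k^2+6825k+19890) + (0)
Last nonzero remainder: 65k^3+260k^2+6825k+19890. Dividing through by 65 gives the monic gcd k^3+4k^2+105k+306.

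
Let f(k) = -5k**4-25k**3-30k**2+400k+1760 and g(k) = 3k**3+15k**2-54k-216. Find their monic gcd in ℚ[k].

k-4

By polynomial division,
  -5k**4-25k**3-30k**2+400k+1760 = (-(5/3)k)(3k**3+15k**2-54k-216) + (-120k**2+40k+1760)
  3k**3+15k**2-54k-216 = (-(1/40)k-2/15)(-120k**2+40k+1760) + (-(14/3)k+56/3)
  -120k**2+40k+1760 = ((180/7)k+660/7)(-(14/3)k+56/3) + (0)
Last nonzero remainder: -(14/3)k+56/3. Dividing through by -14/3 gives the monic gcd k-4.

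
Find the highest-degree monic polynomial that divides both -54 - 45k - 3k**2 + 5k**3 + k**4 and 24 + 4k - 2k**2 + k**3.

2 + k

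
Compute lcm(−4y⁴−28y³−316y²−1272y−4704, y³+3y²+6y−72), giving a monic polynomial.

By polynomial division,
  −4y⁴−28y³−316y²−1272y−4704 = (−4y−16)(y³+3y²+6y−72) + (−244y²−1464y−5856)
  y³+3y²+6y−72 = (−(1/244)y+3/244)(−244y²−1464y−5856) + (0)
Last nonzero remainder: −244y²−1464y−5856. Dividing through by −244 gives the monic gcd y²+6y+24.
Then lcm(f, g) = f·g / gcd(f, g); expanding and making the result monic gives the answer.

y⁵+4y⁴+58y³+81y²+222y−3528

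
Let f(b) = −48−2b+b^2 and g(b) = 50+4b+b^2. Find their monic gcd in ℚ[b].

Repeated division with remainder:
  b^2−2b−48 = (b^2+4b+50) + (−6b−98)
  b^2+4b+50 = (−(1/6)b+37/18)(−6b−98) + (2263/9)
  −6b−98 = (−(54/2263)b−882/2263)(2263/9) + (0)
The last nonzero remainder is the constant 2263/9, so the polynomials are coprime and gcd = 1.

1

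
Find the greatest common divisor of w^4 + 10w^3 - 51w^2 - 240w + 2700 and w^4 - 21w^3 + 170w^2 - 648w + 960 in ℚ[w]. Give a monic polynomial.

Euclidean algorithm in ℚ[w]:
  w^4 + 10w^3 - 51w^2 - 240w + 2700 = (w^4 - 21w^3 + 170w^2 - 648w + 960) + (31w^3 - 221w^2 + 408w + 1740)
  w^4 - 21w^3 + 170w^2 - 648w + 960 = ((1/31)w - 430/961)(31w^3 - 221w^2 + 408w + 1740) + ((55692/961)w^2 - (501228/961)w + 1670760/961)
  31w^3 - 221w^2 + 408w + 1740 = ((29791/55692)w + 27869/27846)((55692/961)w^2 - (501228/961)w + 1670760/961) + (0)
Last nonzero remainder: (55692/961)w^2 - (501228/961)w + 1670760/961. Dividing through by 55692/961 gives the monic gcd w^2 - 9w + 30.

w^2 - 9w + 30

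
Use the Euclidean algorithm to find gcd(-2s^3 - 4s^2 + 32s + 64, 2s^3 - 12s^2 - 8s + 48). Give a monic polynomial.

Apply the Euclidean algorithm:
  -2s^3 - 4s^2 + 32s + 64 = (-1)(2s^3 - 12s^2 - 8s + 48) + (-16s^2 + 24s + 112)
  2s^3 - 12s^2 - 8s + 48 = (-(1/8)s + 9/16)(-16s^2 + 24s + 112) + (-(15/2)s - 15)
  -16s^2 + 24s + 112 = ((32/15)s - 112/15)(-(15/2)s - 15) + (0)
Last nonzero remainder: -(15/2)s - 15. Dividing through by -15/2 gives the monic gcd s + 2.

s + 2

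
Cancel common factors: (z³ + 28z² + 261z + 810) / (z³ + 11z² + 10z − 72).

(z² + 19z + 90)/(z² + 2z − 8)

Euclidean algorithm in ℚ[z]:
  z³ + 28z² + 261z + 810 = (z³ + 11z² + 10z − 72) + (17z² + 251z + 882)
  z³ + 11z² + 10z − 72 = ((1/17)z − 64/289)(17z² + 251z + 882) + ((3960/289)z + 35640/289)
  17z² + 251z + 882 = ((4913/3960)z + 14161/1980)((3960/289)z + 35640/289) + (0)
Last nonzero remainder: (3960/289)z + 35640/289. Dividing through by 3960/289 gives the monic gcd z + 9.
Cancel z + 9 from numerator and denominator to get the reduced form.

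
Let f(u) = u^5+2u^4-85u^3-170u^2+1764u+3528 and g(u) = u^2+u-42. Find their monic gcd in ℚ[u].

u^2+u-42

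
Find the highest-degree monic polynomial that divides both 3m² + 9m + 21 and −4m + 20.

1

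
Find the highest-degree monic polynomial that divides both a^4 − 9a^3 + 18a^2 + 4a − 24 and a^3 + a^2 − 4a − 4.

a^2 − a − 2

Repeated division with remainder:
  a^4 − 9a^3 + 18a^2 + 4a − 24 = (a − 10)(a^3 + a^2 − 4a − 4) + (32a^2 − 32a − 64)
  a^3 + a^2 − 4a − 4 = ((1/32)a + 1/16)(32a^2 − 32a − 64) + (0)
Last nonzero remainder: 32a^2 − 32a − 64. Dividing through by 32 gives the monic gcd a^2 − a − 2.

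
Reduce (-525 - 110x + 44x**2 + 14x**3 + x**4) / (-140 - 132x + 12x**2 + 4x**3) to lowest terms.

Repeated division with remainder:
  x**4 + 14x**3 + 44x**2 - 110x - 525 = ((1/4)x + 11/4)(4x**3 + 12x**2 - 132x - 140) + (44x**2 + 288x - 140)
  4x**3 + 12x**2 - 132x - 140 = ((1/11)x - 39/121)(44x**2 + 288x - 140) + (-(3200/121)x - 22400/121)
  44x**2 + 288x - 140 = (-(1331/800)x + 121/160)(-(3200/121)x - 22400/121) + (0)
Last nonzero remainder: -(3200/121)x - 22400/121. Dividing through by -3200/121 gives the monic gcd x + 7.
Cancel x + 7 from numerator and denominator to get the reduced form.

(-75 - 5x + 7x**2 + x**3)/(-20 - 16x + 4x**2)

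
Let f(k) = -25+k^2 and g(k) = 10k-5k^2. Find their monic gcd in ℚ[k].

By polynomial division,
  k^2-25 = (-1/5)(-5k^2+10k) + (2k-25)
  -5k^2+10k = (-(5/2)k-105/4)(2k-25) + (-2625/4)
  2k-25 = (-(8/2625)k+4/105)(-2625/4) + (0)
The last nonzero remainder is the constant -2625/4, so the polynomials are coprime and gcd = 1.

1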